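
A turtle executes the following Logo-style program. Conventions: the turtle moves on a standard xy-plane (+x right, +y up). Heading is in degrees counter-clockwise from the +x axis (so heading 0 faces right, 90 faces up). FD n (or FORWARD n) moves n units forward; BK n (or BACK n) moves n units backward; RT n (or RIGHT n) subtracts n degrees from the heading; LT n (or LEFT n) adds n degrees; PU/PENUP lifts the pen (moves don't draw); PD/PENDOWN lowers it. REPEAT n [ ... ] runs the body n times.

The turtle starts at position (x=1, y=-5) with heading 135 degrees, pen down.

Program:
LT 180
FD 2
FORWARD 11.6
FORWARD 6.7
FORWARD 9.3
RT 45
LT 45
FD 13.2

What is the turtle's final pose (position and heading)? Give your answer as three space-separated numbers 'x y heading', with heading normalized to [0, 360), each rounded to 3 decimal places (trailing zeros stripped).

Executing turtle program step by step:
Start: pos=(1,-5), heading=135, pen down
LT 180: heading 135 -> 315
FD 2: (1,-5) -> (2.414,-6.414) [heading=315, draw]
FD 11.6: (2.414,-6.414) -> (10.617,-14.617) [heading=315, draw]
FD 6.7: (10.617,-14.617) -> (15.354,-19.354) [heading=315, draw]
FD 9.3: (15.354,-19.354) -> (21.93,-25.93) [heading=315, draw]
RT 45: heading 315 -> 270
LT 45: heading 270 -> 315
FD 13.2: (21.93,-25.93) -> (31.264,-35.264) [heading=315, draw]
Final: pos=(31.264,-35.264), heading=315, 5 segment(s) drawn

Answer: 31.264 -35.264 315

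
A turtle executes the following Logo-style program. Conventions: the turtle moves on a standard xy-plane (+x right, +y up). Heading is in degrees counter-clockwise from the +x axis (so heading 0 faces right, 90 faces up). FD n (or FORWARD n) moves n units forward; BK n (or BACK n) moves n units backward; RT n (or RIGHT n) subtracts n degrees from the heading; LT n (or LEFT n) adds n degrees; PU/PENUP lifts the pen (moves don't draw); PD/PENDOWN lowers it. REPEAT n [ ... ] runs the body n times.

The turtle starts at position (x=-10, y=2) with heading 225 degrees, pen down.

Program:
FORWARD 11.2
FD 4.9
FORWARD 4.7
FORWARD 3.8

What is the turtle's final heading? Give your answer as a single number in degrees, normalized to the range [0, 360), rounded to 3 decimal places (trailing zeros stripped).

Executing turtle program step by step:
Start: pos=(-10,2), heading=225, pen down
FD 11.2: (-10,2) -> (-17.92,-5.92) [heading=225, draw]
FD 4.9: (-17.92,-5.92) -> (-21.384,-9.384) [heading=225, draw]
FD 4.7: (-21.384,-9.384) -> (-24.708,-12.708) [heading=225, draw]
FD 3.8: (-24.708,-12.708) -> (-27.395,-15.395) [heading=225, draw]
Final: pos=(-27.395,-15.395), heading=225, 4 segment(s) drawn

Answer: 225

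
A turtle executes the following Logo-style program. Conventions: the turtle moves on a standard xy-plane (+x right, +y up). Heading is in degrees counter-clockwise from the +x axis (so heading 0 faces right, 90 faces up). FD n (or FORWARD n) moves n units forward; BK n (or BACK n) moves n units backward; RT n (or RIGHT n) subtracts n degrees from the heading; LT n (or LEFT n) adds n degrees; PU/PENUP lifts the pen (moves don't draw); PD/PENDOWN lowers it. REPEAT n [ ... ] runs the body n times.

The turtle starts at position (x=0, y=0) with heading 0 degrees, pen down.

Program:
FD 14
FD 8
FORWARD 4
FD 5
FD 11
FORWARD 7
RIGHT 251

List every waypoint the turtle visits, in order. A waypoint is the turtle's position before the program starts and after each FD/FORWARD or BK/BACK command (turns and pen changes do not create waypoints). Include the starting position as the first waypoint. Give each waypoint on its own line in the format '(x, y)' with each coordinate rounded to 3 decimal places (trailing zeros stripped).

Answer: (0, 0)
(14, 0)
(22, 0)
(26, 0)
(31, 0)
(42, 0)
(49, 0)

Derivation:
Executing turtle program step by step:
Start: pos=(0,0), heading=0, pen down
FD 14: (0,0) -> (14,0) [heading=0, draw]
FD 8: (14,0) -> (22,0) [heading=0, draw]
FD 4: (22,0) -> (26,0) [heading=0, draw]
FD 5: (26,0) -> (31,0) [heading=0, draw]
FD 11: (31,0) -> (42,0) [heading=0, draw]
FD 7: (42,0) -> (49,0) [heading=0, draw]
RT 251: heading 0 -> 109
Final: pos=(49,0), heading=109, 6 segment(s) drawn
Waypoints (7 total):
(0, 0)
(14, 0)
(22, 0)
(26, 0)
(31, 0)
(42, 0)
(49, 0)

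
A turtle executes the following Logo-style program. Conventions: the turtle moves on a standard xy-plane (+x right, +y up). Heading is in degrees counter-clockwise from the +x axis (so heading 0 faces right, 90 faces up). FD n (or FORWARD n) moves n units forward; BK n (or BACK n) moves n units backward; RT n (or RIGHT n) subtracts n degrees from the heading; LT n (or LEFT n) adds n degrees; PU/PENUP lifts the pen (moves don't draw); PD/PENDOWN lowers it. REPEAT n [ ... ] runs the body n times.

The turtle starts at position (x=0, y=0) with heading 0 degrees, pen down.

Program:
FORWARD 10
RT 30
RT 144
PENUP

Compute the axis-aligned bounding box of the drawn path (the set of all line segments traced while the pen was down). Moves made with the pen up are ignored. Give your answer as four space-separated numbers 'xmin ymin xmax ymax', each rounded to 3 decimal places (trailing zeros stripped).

Answer: 0 0 10 0

Derivation:
Executing turtle program step by step:
Start: pos=(0,0), heading=0, pen down
FD 10: (0,0) -> (10,0) [heading=0, draw]
RT 30: heading 0 -> 330
RT 144: heading 330 -> 186
PU: pen up
Final: pos=(10,0), heading=186, 1 segment(s) drawn

Segment endpoints: x in {0, 10}, y in {0}
xmin=0, ymin=0, xmax=10, ymax=0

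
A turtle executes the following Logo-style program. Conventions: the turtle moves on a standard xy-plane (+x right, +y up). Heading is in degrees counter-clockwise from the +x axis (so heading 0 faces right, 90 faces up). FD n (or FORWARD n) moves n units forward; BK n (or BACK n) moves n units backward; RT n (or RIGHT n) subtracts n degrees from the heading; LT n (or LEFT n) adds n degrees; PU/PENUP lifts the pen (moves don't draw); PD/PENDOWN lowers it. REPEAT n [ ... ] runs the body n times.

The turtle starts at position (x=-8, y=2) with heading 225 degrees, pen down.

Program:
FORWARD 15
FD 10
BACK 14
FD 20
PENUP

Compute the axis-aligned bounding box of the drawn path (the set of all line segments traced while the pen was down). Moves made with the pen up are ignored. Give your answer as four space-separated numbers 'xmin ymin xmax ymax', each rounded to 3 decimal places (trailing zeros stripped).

Executing turtle program step by step:
Start: pos=(-8,2), heading=225, pen down
FD 15: (-8,2) -> (-18.607,-8.607) [heading=225, draw]
FD 10: (-18.607,-8.607) -> (-25.678,-15.678) [heading=225, draw]
BK 14: (-25.678,-15.678) -> (-15.778,-5.778) [heading=225, draw]
FD 20: (-15.778,-5.778) -> (-29.92,-19.92) [heading=225, draw]
PU: pen up
Final: pos=(-29.92,-19.92), heading=225, 4 segment(s) drawn

Segment endpoints: x in {-29.92, -25.678, -18.607, -15.778, -8}, y in {-19.92, -15.678, -8.607, -5.778, 2}
xmin=-29.92, ymin=-19.92, xmax=-8, ymax=2

Answer: -29.92 -19.92 -8 2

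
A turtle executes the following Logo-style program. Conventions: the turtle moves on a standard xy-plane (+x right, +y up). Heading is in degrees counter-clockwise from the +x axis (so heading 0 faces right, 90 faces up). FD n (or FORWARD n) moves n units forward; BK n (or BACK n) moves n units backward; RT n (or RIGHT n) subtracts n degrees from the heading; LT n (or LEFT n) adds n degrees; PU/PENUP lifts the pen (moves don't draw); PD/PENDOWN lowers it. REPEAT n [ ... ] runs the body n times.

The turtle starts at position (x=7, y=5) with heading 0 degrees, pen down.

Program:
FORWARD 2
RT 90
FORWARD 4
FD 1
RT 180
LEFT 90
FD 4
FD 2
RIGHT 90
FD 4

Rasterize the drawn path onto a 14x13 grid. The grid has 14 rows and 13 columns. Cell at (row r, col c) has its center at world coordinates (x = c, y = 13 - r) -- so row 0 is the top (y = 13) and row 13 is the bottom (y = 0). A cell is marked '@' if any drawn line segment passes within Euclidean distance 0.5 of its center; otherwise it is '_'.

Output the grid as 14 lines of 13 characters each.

Segment 0: (7,5) -> (9,5)
Segment 1: (9,5) -> (9,1)
Segment 2: (9,1) -> (9,0)
Segment 3: (9,0) -> (5,-0)
Segment 4: (5,-0) -> (3,-0)
Segment 5: (3,-0) -> (3,4)

Answer: _____________
_____________
_____________
_____________
_____________
_____________
_____________
_____________
_______@@@___
___@_____@___
___@_____@___
___@_____@___
___@_____@___
___@@@@@@@___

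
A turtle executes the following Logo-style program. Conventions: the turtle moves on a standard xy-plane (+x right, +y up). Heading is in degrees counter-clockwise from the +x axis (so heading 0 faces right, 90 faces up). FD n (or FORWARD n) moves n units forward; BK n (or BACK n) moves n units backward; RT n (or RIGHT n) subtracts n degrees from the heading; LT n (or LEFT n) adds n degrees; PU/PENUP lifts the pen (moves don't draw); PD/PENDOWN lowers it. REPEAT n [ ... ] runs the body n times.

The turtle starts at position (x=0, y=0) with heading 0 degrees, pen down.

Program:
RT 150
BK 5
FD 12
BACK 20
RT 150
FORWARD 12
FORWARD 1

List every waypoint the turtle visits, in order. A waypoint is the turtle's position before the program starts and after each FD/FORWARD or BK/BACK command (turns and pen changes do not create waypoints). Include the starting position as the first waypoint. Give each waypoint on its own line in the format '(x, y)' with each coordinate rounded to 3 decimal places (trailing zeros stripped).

Answer: (0, 0)
(4.33, 2.5)
(-6.062, -3.5)
(11.258, 6.5)
(17.258, 16.892)
(17.758, 17.758)

Derivation:
Executing turtle program step by step:
Start: pos=(0,0), heading=0, pen down
RT 150: heading 0 -> 210
BK 5: (0,0) -> (4.33,2.5) [heading=210, draw]
FD 12: (4.33,2.5) -> (-6.062,-3.5) [heading=210, draw]
BK 20: (-6.062,-3.5) -> (11.258,6.5) [heading=210, draw]
RT 150: heading 210 -> 60
FD 12: (11.258,6.5) -> (17.258,16.892) [heading=60, draw]
FD 1: (17.258,16.892) -> (17.758,17.758) [heading=60, draw]
Final: pos=(17.758,17.758), heading=60, 5 segment(s) drawn
Waypoints (6 total):
(0, 0)
(4.33, 2.5)
(-6.062, -3.5)
(11.258, 6.5)
(17.258, 16.892)
(17.758, 17.758)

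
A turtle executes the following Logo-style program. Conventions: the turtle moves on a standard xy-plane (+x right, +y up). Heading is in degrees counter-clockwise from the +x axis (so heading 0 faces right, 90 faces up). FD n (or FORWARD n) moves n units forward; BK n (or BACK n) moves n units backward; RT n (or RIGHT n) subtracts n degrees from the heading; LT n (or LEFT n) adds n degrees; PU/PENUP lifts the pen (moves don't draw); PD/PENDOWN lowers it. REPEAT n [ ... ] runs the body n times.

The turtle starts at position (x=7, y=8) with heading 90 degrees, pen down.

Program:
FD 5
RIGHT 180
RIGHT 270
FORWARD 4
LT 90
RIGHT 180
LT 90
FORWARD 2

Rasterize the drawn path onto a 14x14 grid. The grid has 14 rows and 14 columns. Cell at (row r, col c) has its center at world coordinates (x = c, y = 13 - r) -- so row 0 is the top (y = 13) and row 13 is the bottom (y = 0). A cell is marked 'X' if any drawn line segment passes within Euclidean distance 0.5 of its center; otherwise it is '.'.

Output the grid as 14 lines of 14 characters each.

Answer: .......XXXXXXX
.......X......
.......X......
.......X......
.......X......
.......X......
..............
..............
..............
..............
..............
..............
..............
..............

Derivation:
Segment 0: (7,8) -> (7,13)
Segment 1: (7,13) -> (11,13)
Segment 2: (11,13) -> (13,13)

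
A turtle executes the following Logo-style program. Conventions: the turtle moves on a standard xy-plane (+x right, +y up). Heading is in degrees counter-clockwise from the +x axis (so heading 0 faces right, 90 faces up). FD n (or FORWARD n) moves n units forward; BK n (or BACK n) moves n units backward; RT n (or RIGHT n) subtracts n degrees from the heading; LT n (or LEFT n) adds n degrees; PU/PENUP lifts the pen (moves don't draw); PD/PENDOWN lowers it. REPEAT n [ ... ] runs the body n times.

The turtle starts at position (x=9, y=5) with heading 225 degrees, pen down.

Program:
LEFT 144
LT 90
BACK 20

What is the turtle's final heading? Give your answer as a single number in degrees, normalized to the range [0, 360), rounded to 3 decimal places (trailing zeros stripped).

Answer: 99

Derivation:
Executing turtle program step by step:
Start: pos=(9,5), heading=225, pen down
LT 144: heading 225 -> 9
LT 90: heading 9 -> 99
BK 20: (9,5) -> (12.129,-14.754) [heading=99, draw]
Final: pos=(12.129,-14.754), heading=99, 1 segment(s) drawn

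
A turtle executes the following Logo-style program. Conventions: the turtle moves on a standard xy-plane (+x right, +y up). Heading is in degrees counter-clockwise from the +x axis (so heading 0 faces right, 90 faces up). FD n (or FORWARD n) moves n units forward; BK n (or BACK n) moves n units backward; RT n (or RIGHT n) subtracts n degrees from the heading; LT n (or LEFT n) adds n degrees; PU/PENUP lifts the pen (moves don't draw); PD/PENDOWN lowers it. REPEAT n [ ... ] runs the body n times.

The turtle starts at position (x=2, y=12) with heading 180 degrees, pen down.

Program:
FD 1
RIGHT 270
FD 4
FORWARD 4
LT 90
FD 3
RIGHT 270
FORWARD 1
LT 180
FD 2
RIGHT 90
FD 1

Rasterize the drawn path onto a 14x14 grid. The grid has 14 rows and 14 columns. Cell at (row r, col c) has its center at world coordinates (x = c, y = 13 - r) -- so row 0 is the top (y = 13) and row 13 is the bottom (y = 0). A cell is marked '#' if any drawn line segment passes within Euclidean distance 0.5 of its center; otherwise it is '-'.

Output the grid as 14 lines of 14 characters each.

Segment 0: (2,12) -> (1,12)
Segment 1: (1,12) -> (1,8)
Segment 2: (1,8) -> (1,4)
Segment 3: (1,4) -> (4,4)
Segment 4: (4,4) -> (4,5)
Segment 5: (4,5) -> (4,3)
Segment 6: (4,3) -> (3,3)

Answer: --------------
-##-----------
-#------------
-#------------
-#------------
-#------------
-#------------
-#------------
-#--#---------
-####---------
---##---------
--------------
--------------
--------------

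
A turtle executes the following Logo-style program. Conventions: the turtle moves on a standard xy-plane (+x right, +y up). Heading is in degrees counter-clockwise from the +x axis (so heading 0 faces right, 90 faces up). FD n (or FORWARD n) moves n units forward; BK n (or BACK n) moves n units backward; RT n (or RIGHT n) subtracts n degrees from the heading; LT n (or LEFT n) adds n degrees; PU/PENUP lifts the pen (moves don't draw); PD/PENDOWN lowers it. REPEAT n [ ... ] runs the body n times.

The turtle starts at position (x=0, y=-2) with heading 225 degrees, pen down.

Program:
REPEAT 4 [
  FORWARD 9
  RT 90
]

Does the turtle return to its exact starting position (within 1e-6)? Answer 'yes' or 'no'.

Answer: yes

Derivation:
Executing turtle program step by step:
Start: pos=(0,-2), heading=225, pen down
REPEAT 4 [
  -- iteration 1/4 --
  FD 9: (0,-2) -> (-6.364,-8.364) [heading=225, draw]
  RT 90: heading 225 -> 135
  -- iteration 2/4 --
  FD 9: (-6.364,-8.364) -> (-12.728,-2) [heading=135, draw]
  RT 90: heading 135 -> 45
  -- iteration 3/4 --
  FD 9: (-12.728,-2) -> (-6.364,4.364) [heading=45, draw]
  RT 90: heading 45 -> 315
  -- iteration 4/4 --
  FD 9: (-6.364,4.364) -> (0,-2) [heading=315, draw]
  RT 90: heading 315 -> 225
]
Final: pos=(0,-2), heading=225, 4 segment(s) drawn

Start position: (0, -2)
Final position: (0, -2)
Distance = 0; < 1e-6 -> CLOSED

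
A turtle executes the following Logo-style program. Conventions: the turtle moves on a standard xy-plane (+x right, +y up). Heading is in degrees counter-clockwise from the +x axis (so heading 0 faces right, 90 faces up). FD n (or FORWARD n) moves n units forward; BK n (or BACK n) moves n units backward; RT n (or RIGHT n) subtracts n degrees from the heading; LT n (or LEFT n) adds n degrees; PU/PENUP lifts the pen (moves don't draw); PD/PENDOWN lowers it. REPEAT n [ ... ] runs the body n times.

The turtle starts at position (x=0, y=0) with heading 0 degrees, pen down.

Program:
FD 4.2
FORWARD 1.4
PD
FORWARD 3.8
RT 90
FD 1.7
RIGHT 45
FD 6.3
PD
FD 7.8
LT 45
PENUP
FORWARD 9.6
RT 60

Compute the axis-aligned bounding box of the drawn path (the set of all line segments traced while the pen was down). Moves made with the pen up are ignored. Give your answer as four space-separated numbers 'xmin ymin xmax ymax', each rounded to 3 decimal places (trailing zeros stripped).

Answer: -0.57 -11.67 9.4 0

Derivation:
Executing turtle program step by step:
Start: pos=(0,0), heading=0, pen down
FD 4.2: (0,0) -> (4.2,0) [heading=0, draw]
FD 1.4: (4.2,0) -> (5.6,0) [heading=0, draw]
PD: pen down
FD 3.8: (5.6,0) -> (9.4,0) [heading=0, draw]
RT 90: heading 0 -> 270
FD 1.7: (9.4,0) -> (9.4,-1.7) [heading=270, draw]
RT 45: heading 270 -> 225
FD 6.3: (9.4,-1.7) -> (4.945,-6.155) [heading=225, draw]
PD: pen down
FD 7.8: (4.945,-6.155) -> (-0.57,-11.67) [heading=225, draw]
LT 45: heading 225 -> 270
PU: pen up
FD 9.6: (-0.57,-11.67) -> (-0.57,-21.27) [heading=270, move]
RT 60: heading 270 -> 210
Final: pos=(-0.57,-21.27), heading=210, 6 segment(s) drawn

Segment endpoints: x in {-0.57, 0, 4.2, 4.945, 5.6, 9.4}, y in {-11.67, -6.155, -1.7, 0}
xmin=-0.57, ymin=-11.67, xmax=9.4, ymax=0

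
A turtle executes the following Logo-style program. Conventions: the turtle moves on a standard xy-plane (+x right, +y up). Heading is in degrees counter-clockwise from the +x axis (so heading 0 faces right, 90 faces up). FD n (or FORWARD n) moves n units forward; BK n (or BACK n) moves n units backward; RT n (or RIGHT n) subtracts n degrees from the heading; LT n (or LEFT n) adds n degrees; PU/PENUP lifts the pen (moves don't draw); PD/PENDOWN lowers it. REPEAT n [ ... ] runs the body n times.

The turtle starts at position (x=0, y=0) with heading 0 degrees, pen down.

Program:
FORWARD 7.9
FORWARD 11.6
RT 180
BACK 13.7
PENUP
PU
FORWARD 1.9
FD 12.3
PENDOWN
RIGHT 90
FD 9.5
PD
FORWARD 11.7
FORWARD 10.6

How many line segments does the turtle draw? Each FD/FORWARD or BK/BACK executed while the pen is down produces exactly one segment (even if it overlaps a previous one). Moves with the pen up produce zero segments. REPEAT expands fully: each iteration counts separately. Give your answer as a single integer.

Executing turtle program step by step:
Start: pos=(0,0), heading=0, pen down
FD 7.9: (0,0) -> (7.9,0) [heading=0, draw]
FD 11.6: (7.9,0) -> (19.5,0) [heading=0, draw]
RT 180: heading 0 -> 180
BK 13.7: (19.5,0) -> (33.2,0) [heading=180, draw]
PU: pen up
PU: pen up
FD 1.9: (33.2,0) -> (31.3,0) [heading=180, move]
FD 12.3: (31.3,0) -> (19,0) [heading=180, move]
PD: pen down
RT 90: heading 180 -> 90
FD 9.5: (19,0) -> (19,9.5) [heading=90, draw]
PD: pen down
FD 11.7: (19,9.5) -> (19,21.2) [heading=90, draw]
FD 10.6: (19,21.2) -> (19,31.8) [heading=90, draw]
Final: pos=(19,31.8), heading=90, 6 segment(s) drawn
Segments drawn: 6

Answer: 6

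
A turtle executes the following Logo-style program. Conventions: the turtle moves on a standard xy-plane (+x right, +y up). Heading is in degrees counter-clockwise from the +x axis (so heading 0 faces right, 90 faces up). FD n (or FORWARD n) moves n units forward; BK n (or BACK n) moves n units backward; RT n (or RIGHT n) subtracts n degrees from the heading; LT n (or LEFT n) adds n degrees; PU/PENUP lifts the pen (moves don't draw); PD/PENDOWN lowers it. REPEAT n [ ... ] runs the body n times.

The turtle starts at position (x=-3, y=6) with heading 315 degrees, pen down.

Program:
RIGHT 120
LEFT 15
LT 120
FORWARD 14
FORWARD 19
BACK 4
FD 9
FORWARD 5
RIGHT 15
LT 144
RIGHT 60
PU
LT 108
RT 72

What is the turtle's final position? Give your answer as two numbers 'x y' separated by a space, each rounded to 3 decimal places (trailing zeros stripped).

Executing turtle program step by step:
Start: pos=(-3,6), heading=315, pen down
RT 120: heading 315 -> 195
LT 15: heading 195 -> 210
LT 120: heading 210 -> 330
FD 14: (-3,6) -> (9.124,-1) [heading=330, draw]
FD 19: (9.124,-1) -> (25.579,-10.5) [heading=330, draw]
BK 4: (25.579,-10.5) -> (22.115,-8.5) [heading=330, draw]
FD 9: (22.115,-8.5) -> (29.909,-13) [heading=330, draw]
FD 5: (29.909,-13) -> (34.239,-15.5) [heading=330, draw]
RT 15: heading 330 -> 315
LT 144: heading 315 -> 99
RT 60: heading 99 -> 39
PU: pen up
LT 108: heading 39 -> 147
RT 72: heading 147 -> 75
Final: pos=(34.239,-15.5), heading=75, 5 segment(s) drawn

Answer: 34.239 -15.5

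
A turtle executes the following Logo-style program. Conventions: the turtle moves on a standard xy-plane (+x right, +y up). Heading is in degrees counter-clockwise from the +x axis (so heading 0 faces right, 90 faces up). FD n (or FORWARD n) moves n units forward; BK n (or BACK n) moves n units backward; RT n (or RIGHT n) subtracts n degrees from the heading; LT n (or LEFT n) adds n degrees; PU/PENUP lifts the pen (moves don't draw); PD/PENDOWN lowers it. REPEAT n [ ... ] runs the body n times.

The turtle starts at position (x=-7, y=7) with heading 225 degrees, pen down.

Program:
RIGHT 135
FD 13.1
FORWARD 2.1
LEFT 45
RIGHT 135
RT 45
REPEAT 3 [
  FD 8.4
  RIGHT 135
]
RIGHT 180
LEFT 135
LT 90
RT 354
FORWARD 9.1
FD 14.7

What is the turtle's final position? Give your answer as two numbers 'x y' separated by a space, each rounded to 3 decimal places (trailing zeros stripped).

Answer: 14.975 7.222

Derivation:
Executing turtle program step by step:
Start: pos=(-7,7), heading=225, pen down
RT 135: heading 225 -> 90
FD 13.1: (-7,7) -> (-7,20.1) [heading=90, draw]
FD 2.1: (-7,20.1) -> (-7,22.2) [heading=90, draw]
LT 45: heading 90 -> 135
RT 135: heading 135 -> 0
RT 45: heading 0 -> 315
REPEAT 3 [
  -- iteration 1/3 --
  FD 8.4: (-7,22.2) -> (-1.06,16.26) [heading=315, draw]
  RT 135: heading 315 -> 180
  -- iteration 2/3 --
  FD 8.4: (-1.06,16.26) -> (-9.46,16.26) [heading=180, draw]
  RT 135: heading 180 -> 45
  -- iteration 3/3 --
  FD 8.4: (-9.46,16.26) -> (-3.521,22.2) [heading=45, draw]
  RT 135: heading 45 -> 270
]
RT 180: heading 270 -> 90
LT 135: heading 90 -> 225
LT 90: heading 225 -> 315
RT 354: heading 315 -> 321
FD 9.1: (-3.521,22.2) -> (3.551,16.473) [heading=321, draw]
FD 14.7: (3.551,16.473) -> (14.975,7.222) [heading=321, draw]
Final: pos=(14.975,7.222), heading=321, 7 segment(s) drawn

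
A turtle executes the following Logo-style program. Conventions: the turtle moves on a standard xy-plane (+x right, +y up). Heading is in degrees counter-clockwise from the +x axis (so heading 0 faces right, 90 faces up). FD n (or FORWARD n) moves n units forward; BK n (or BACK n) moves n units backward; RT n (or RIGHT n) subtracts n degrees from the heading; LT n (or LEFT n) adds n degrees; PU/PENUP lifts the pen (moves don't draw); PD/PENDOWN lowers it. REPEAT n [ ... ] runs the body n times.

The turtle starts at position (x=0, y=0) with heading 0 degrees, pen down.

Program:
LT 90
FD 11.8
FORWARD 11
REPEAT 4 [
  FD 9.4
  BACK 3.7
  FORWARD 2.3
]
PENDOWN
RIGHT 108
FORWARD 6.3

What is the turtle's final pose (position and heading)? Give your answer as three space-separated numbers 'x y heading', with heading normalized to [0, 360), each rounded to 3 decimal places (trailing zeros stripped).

Answer: 5.992 52.853 342

Derivation:
Executing turtle program step by step:
Start: pos=(0,0), heading=0, pen down
LT 90: heading 0 -> 90
FD 11.8: (0,0) -> (0,11.8) [heading=90, draw]
FD 11: (0,11.8) -> (0,22.8) [heading=90, draw]
REPEAT 4 [
  -- iteration 1/4 --
  FD 9.4: (0,22.8) -> (0,32.2) [heading=90, draw]
  BK 3.7: (0,32.2) -> (0,28.5) [heading=90, draw]
  FD 2.3: (0,28.5) -> (0,30.8) [heading=90, draw]
  -- iteration 2/4 --
  FD 9.4: (0,30.8) -> (0,40.2) [heading=90, draw]
  BK 3.7: (0,40.2) -> (0,36.5) [heading=90, draw]
  FD 2.3: (0,36.5) -> (0,38.8) [heading=90, draw]
  -- iteration 3/4 --
  FD 9.4: (0,38.8) -> (0,48.2) [heading=90, draw]
  BK 3.7: (0,48.2) -> (0,44.5) [heading=90, draw]
  FD 2.3: (0,44.5) -> (0,46.8) [heading=90, draw]
  -- iteration 4/4 --
  FD 9.4: (0,46.8) -> (0,56.2) [heading=90, draw]
  BK 3.7: (0,56.2) -> (0,52.5) [heading=90, draw]
  FD 2.3: (0,52.5) -> (0,54.8) [heading=90, draw]
]
PD: pen down
RT 108: heading 90 -> 342
FD 6.3: (0,54.8) -> (5.992,52.853) [heading=342, draw]
Final: pos=(5.992,52.853), heading=342, 15 segment(s) drawn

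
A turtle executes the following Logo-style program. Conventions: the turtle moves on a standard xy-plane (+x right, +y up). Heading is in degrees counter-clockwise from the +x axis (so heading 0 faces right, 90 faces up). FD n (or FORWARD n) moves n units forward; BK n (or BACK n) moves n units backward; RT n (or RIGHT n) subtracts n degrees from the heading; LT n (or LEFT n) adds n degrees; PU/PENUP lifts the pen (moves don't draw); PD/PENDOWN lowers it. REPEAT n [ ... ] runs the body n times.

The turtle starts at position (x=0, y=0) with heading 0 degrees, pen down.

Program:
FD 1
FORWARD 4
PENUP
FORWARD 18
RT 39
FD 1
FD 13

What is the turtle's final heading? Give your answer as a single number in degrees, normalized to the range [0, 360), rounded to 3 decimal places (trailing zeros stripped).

Answer: 321

Derivation:
Executing turtle program step by step:
Start: pos=(0,0), heading=0, pen down
FD 1: (0,0) -> (1,0) [heading=0, draw]
FD 4: (1,0) -> (5,0) [heading=0, draw]
PU: pen up
FD 18: (5,0) -> (23,0) [heading=0, move]
RT 39: heading 0 -> 321
FD 1: (23,0) -> (23.777,-0.629) [heading=321, move]
FD 13: (23.777,-0.629) -> (33.88,-8.81) [heading=321, move]
Final: pos=(33.88,-8.81), heading=321, 2 segment(s) drawn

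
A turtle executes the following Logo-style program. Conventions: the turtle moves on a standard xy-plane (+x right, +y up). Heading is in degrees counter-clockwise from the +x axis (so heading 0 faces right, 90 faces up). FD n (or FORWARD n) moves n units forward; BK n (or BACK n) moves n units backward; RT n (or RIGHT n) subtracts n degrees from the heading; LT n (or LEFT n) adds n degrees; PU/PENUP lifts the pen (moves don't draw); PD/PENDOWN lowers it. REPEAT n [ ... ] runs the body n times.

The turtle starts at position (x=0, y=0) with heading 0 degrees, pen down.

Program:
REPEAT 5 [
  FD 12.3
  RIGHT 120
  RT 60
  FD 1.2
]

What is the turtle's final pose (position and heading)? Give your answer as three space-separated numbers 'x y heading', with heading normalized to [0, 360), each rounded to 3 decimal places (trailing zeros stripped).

Answer: 11.1 0 180

Derivation:
Executing turtle program step by step:
Start: pos=(0,0), heading=0, pen down
REPEAT 5 [
  -- iteration 1/5 --
  FD 12.3: (0,0) -> (12.3,0) [heading=0, draw]
  RT 120: heading 0 -> 240
  RT 60: heading 240 -> 180
  FD 1.2: (12.3,0) -> (11.1,0) [heading=180, draw]
  -- iteration 2/5 --
  FD 12.3: (11.1,0) -> (-1.2,0) [heading=180, draw]
  RT 120: heading 180 -> 60
  RT 60: heading 60 -> 0
  FD 1.2: (-1.2,0) -> (0,0) [heading=0, draw]
  -- iteration 3/5 --
  FD 12.3: (0,0) -> (12.3,0) [heading=0, draw]
  RT 120: heading 0 -> 240
  RT 60: heading 240 -> 180
  FD 1.2: (12.3,0) -> (11.1,0) [heading=180, draw]
  -- iteration 4/5 --
  FD 12.3: (11.1,0) -> (-1.2,0) [heading=180, draw]
  RT 120: heading 180 -> 60
  RT 60: heading 60 -> 0
  FD 1.2: (-1.2,0) -> (0,0) [heading=0, draw]
  -- iteration 5/5 --
  FD 12.3: (0,0) -> (12.3,0) [heading=0, draw]
  RT 120: heading 0 -> 240
  RT 60: heading 240 -> 180
  FD 1.2: (12.3,0) -> (11.1,0) [heading=180, draw]
]
Final: pos=(11.1,0), heading=180, 10 segment(s) drawn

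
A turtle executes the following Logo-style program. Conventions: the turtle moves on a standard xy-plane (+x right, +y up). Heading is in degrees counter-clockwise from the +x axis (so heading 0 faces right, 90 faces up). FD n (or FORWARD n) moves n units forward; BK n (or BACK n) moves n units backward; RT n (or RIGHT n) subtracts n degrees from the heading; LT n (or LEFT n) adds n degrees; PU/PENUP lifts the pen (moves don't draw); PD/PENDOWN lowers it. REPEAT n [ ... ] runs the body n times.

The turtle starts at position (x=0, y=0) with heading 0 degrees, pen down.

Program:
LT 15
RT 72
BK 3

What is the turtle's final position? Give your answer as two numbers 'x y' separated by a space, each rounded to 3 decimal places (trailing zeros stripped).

Answer: -1.634 2.516

Derivation:
Executing turtle program step by step:
Start: pos=(0,0), heading=0, pen down
LT 15: heading 0 -> 15
RT 72: heading 15 -> 303
BK 3: (0,0) -> (-1.634,2.516) [heading=303, draw]
Final: pos=(-1.634,2.516), heading=303, 1 segment(s) drawn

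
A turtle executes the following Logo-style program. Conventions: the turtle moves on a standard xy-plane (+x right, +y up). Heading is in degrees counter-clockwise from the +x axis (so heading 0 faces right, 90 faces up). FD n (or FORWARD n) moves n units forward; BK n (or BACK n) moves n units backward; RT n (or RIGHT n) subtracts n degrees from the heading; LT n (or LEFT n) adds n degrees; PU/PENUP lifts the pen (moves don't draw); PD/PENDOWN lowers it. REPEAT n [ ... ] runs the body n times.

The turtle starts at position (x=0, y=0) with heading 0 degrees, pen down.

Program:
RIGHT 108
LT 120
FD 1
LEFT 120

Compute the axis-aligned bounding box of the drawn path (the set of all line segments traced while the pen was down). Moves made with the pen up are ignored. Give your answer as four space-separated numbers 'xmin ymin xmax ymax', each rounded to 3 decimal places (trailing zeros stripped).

Answer: 0 0 0.978 0.208

Derivation:
Executing turtle program step by step:
Start: pos=(0,0), heading=0, pen down
RT 108: heading 0 -> 252
LT 120: heading 252 -> 12
FD 1: (0,0) -> (0.978,0.208) [heading=12, draw]
LT 120: heading 12 -> 132
Final: pos=(0.978,0.208), heading=132, 1 segment(s) drawn

Segment endpoints: x in {0, 0.978}, y in {0, 0.208}
xmin=0, ymin=0, xmax=0.978, ymax=0.208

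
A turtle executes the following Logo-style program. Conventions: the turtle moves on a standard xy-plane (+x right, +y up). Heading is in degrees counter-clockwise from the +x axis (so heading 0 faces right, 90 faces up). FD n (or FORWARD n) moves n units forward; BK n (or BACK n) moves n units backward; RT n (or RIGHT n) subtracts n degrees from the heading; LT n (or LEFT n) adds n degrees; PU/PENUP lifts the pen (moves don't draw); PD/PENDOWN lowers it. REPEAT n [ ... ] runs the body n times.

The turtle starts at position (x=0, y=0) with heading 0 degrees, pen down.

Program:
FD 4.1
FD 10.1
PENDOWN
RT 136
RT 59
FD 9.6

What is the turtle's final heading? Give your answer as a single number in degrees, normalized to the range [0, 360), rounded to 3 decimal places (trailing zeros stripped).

Answer: 165

Derivation:
Executing turtle program step by step:
Start: pos=(0,0), heading=0, pen down
FD 4.1: (0,0) -> (4.1,0) [heading=0, draw]
FD 10.1: (4.1,0) -> (14.2,0) [heading=0, draw]
PD: pen down
RT 136: heading 0 -> 224
RT 59: heading 224 -> 165
FD 9.6: (14.2,0) -> (4.927,2.485) [heading=165, draw]
Final: pos=(4.927,2.485), heading=165, 3 segment(s) drawn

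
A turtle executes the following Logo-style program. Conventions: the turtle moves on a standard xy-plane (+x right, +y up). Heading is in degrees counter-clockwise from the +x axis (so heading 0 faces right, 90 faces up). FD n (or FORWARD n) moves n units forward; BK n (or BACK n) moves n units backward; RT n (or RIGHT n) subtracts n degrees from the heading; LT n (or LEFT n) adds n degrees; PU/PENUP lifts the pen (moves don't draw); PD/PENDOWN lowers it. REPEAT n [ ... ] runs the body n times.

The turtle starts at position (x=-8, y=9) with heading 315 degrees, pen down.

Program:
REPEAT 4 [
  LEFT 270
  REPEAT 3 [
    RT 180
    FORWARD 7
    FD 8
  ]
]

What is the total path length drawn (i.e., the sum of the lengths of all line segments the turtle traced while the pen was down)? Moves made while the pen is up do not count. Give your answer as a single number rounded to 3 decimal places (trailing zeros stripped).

Executing turtle program step by step:
Start: pos=(-8,9), heading=315, pen down
REPEAT 4 [
  -- iteration 1/4 --
  LT 270: heading 315 -> 225
  REPEAT 3 [
    -- iteration 1/3 --
    RT 180: heading 225 -> 45
    FD 7: (-8,9) -> (-3.05,13.95) [heading=45, draw]
    FD 8: (-3.05,13.95) -> (2.607,19.607) [heading=45, draw]
    -- iteration 2/3 --
    RT 180: heading 45 -> 225
    FD 7: (2.607,19.607) -> (-2.343,14.657) [heading=225, draw]
    FD 8: (-2.343,14.657) -> (-8,9) [heading=225, draw]
    -- iteration 3/3 --
    RT 180: heading 225 -> 45
    FD 7: (-8,9) -> (-3.05,13.95) [heading=45, draw]
    FD 8: (-3.05,13.95) -> (2.607,19.607) [heading=45, draw]
  ]
  -- iteration 2/4 --
  LT 270: heading 45 -> 315
  REPEAT 3 [
    -- iteration 1/3 --
    RT 180: heading 315 -> 135
    FD 7: (2.607,19.607) -> (-2.343,24.556) [heading=135, draw]
    FD 8: (-2.343,24.556) -> (-8,30.213) [heading=135, draw]
    -- iteration 2/3 --
    RT 180: heading 135 -> 315
    FD 7: (-8,30.213) -> (-3.05,25.263) [heading=315, draw]
    FD 8: (-3.05,25.263) -> (2.607,19.607) [heading=315, draw]
    -- iteration 3/3 --
    RT 180: heading 315 -> 135
    FD 7: (2.607,19.607) -> (-2.343,24.556) [heading=135, draw]
    FD 8: (-2.343,24.556) -> (-8,30.213) [heading=135, draw]
  ]
  -- iteration 3/4 --
  LT 270: heading 135 -> 45
  REPEAT 3 [
    -- iteration 1/3 --
    RT 180: heading 45 -> 225
    FD 7: (-8,30.213) -> (-12.95,25.263) [heading=225, draw]
    FD 8: (-12.95,25.263) -> (-18.607,19.607) [heading=225, draw]
    -- iteration 2/3 --
    RT 180: heading 225 -> 45
    FD 7: (-18.607,19.607) -> (-13.657,24.556) [heading=45, draw]
    FD 8: (-13.657,24.556) -> (-8,30.213) [heading=45, draw]
    -- iteration 3/3 --
    RT 180: heading 45 -> 225
    FD 7: (-8,30.213) -> (-12.95,25.263) [heading=225, draw]
    FD 8: (-12.95,25.263) -> (-18.607,19.607) [heading=225, draw]
  ]
  -- iteration 4/4 --
  LT 270: heading 225 -> 135
  REPEAT 3 [
    -- iteration 1/3 --
    RT 180: heading 135 -> 315
    FD 7: (-18.607,19.607) -> (-13.657,14.657) [heading=315, draw]
    FD 8: (-13.657,14.657) -> (-8,9) [heading=315, draw]
    -- iteration 2/3 --
    RT 180: heading 315 -> 135
    FD 7: (-8,9) -> (-12.95,13.95) [heading=135, draw]
    FD 8: (-12.95,13.95) -> (-18.607,19.607) [heading=135, draw]
    -- iteration 3/3 --
    RT 180: heading 135 -> 315
    FD 7: (-18.607,19.607) -> (-13.657,14.657) [heading=315, draw]
    FD 8: (-13.657,14.657) -> (-8,9) [heading=315, draw]
  ]
]
Final: pos=(-8,9), heading=315, 24 segment(s) drawn

Segment lengths:
  seg 1: (-8,9) -> (-3.05,13.95), length = 7
  seg 2: (-3.05,13.95) -> (2.607,19.607), length = 8
  seg 3: (2.607,19.607) -> (-2.343,14.657), length = 7
  seg 4: (-2.343,14.657) -> (-8,9), length = 8
  seg 5: (-8,9) -> (-3.05,13.95), length = 7
  seg 6: (-3.05,13.95) -> (2.607,19.607), length = 8
  seg 7: (2.607,19.607) -> (-2.343,24.556), length = 7
  seg 8: (-2.343,24.556) -> (-8,30.213), length = 8
  seg 9: (-8,30.213) -> (-3.05,25.263), length = 7
  seg 10: (-3.05,25.263) -> (2.607,19.607), length = 8
  seg 11: (2.607,19.607) -> (-2.343,24.556), length = 7
  seg 12: (-2.343,24.556) -> (-8,30.213), length = 8
  seg 13: (-8,30.213) -> (-12.95,25.263), length = 7
  seg 14: (-12.95,25.263) -> (-18.607,19.607), length = 8
  seg 15: (-18.607,19.607) -> (-13.657,24.556), length = 7
  seg 16: (-13.657,24.556) -> (-8,30.213), length = 8
  seg 17: (-8,30.213) -> (-12.95,25.263), length = 7
  seg 18: (-12.95,25.263) -> (-18.607,19.607), length = 8
  seg 19: (-18.607,19.607) -> (-13.657,14.657), length = 7
  seg 20: (-13.657,14.657) -> (-8,9), length = 8
  seg 21: (-8,9) -> (-12.95,13.95), length = 7
  seg 22: (-12.95,13.95) -> (-18.607,19.607), length = 8
  seg 23: (-18.607,19.607) -> (-13.657,14.657), length = 7
  seg 24: (-13.657,14.657) -> (-8,9), length = 8
Total = 180

Answer: 180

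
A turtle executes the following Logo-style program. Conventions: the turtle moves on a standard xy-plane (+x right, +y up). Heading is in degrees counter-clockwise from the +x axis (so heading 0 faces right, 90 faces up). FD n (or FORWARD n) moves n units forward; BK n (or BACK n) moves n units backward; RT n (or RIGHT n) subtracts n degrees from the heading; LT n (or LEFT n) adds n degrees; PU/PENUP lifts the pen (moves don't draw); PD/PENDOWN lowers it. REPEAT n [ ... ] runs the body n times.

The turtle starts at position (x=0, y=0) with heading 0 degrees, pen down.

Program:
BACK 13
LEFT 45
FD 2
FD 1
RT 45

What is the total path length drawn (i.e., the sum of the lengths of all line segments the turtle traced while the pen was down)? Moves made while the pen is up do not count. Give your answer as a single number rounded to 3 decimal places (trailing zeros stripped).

Executing turtle program step by step:
Start: pos=(0,0), heading=0, pen down
BK 13: (0,0) -> (-13,0) [heading=0, draw]
LT 45: heading 0 -> 45
FD 2: (-13,0) -> (-11.586,1.414) [heading=45, draw]
FD 1: (-11.586,1.414) -> (-10.879,2.121) [heading=45, draw]
RT 45: heading 45 -> 0
Final: pos=(-10.879,2.121), heading=0, 3 segment(s) drawn

Segment lengths:
  seg 1: (0,0) -> (-13,0), length = 13
  seg 2: (-13,0) -> (-11.586,1.414), length = 2
  seg 3: (-11.586,1.414) -> (-10.879,2.121), length = 1
Total = 16

Answer: 16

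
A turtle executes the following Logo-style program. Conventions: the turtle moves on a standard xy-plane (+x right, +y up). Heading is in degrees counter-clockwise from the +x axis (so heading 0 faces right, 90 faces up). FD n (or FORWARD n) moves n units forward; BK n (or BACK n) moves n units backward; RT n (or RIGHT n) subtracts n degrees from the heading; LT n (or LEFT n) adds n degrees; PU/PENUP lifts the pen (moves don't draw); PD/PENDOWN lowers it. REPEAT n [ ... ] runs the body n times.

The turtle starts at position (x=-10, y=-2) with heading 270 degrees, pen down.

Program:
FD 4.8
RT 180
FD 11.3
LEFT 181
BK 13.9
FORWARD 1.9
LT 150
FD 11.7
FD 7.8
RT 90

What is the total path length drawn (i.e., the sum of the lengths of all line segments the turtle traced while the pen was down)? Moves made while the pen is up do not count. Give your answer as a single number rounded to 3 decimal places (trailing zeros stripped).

Answer: 51.4

Derivation:
Executing turtle program step by step:
Start: pos=(-10,-2), heading=270, pen down
FD 4.8: (-10,-2) -> (-10,-6.8) [heading=270, draw]
RT 180: heading 270 -> 90
FD 11.3: (-10,-6.8) -> (-10,4.5) [heading=90, draw]
LT 181: heading 90 -> 271
BK 13.9: (-10,4.5) -> (-10.243,18.398) [heading=271, draw]
FD 1.9: (-10.243,18.398) -> (-10.209,16.498) [heading=271, draw]
LT 150: heading 271 -> 61
FD 11.7: (-10.209,16.498) -> (-4.537,26.731) [heading=61, draw]
FD 7.8: (-4.537,26.731) -> (-0.756,33.553) [heading=61, draw]
RT 90: heading 61 -> 331
Final: pos=(-0.756,33.553), heading=331, 6 segment(s) drawn

Segment lengths:
  seg 1: (-10,-2) -> (-10,-6.8), length = 4.8
  seg 2: (-10,-6.8) -> (-10,4.5), length = 11.3
  seg 3: (-10,4.5) -> (-10.243,18.398), length = 13.9
  seg 4: (-10.243,18.398) -> (-10.209,16.498), length = 1.9
  seg 5: (-10.209,16.498) -> (-4.537,26.731), length = 11.7
  seg 6: (-4.537,26.731) -> (-0.756,33.553), length = 7.8
Total = 51.4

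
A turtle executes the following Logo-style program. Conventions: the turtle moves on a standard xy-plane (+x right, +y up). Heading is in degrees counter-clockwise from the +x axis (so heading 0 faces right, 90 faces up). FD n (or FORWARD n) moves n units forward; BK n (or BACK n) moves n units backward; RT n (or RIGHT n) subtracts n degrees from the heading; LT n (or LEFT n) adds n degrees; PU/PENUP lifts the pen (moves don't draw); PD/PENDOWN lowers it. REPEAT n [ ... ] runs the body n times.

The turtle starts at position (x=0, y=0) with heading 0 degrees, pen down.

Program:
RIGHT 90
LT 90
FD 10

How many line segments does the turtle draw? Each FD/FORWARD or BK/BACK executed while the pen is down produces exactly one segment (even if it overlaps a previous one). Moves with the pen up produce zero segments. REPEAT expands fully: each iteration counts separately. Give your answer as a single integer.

Answer: 1

Derivation:
Executing turtle program step by step:
Start: pos=(0,0), heading=0, pen down
RT 90: heading 0 -> 270
LT 90: heading 270 -> 0
FD 10: (0,0) -> (10,0) [heading=0, draw]
Final: pos=(10,0), heading=0, 1 segment(s) drawn
Segments drawn: 1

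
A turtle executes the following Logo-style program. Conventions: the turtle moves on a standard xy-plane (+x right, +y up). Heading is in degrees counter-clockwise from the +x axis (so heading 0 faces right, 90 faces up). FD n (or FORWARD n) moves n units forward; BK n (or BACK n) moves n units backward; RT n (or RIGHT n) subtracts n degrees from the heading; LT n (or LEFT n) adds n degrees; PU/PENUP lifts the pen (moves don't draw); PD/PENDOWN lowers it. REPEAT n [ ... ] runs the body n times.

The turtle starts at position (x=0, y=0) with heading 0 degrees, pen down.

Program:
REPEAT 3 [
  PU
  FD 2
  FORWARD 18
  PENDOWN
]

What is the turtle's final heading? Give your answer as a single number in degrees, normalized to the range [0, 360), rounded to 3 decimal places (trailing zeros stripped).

Executing turtle program step by step:
Start: pos=(0,0), heading=0, pen down
REPEAT 3 [
  -- iteration 1/3 --
  PU: pen up
  FD 2: (0,0) -> (2,0) [heading=0, move]
  FD 18: (2,0) -> (20,0) [heading=0, move]
  PD: pen down
  -- iteration 2/3 --
  PU: pen up
  FD 2: (20,0) -> (22,0) [heading=0, move]
  FD 18: (22,0) -> (40,0) [heading=0, move]
  PD: pen down
  -- iteration 3/3 --
  PU: pen up
  FD 2: (40,0) -> (42,0) [heading=0, move]
  FD 18: (42,0) -> (60,0) [heading=0, move]
  PD: pen down
]
Final: pos=(60,0), heading=0, 0 segment(s) drawn

Answer: 0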